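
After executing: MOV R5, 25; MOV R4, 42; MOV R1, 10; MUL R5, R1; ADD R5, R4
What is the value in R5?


Register state trace:
  MOV R5, 25  → R5 = 25
  MOV R4, 42  → R4 = 42
  MOV R1, 10  → R1 = 10
  MUL R5, R1  → R5 = 25 * 10 = 250
  ADD R5, R4  → R5 = 250 + 42 = 292
Final: R5 = 292

292


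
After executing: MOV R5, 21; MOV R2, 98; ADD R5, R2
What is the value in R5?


Register state trace:
  MOV R5, 21  → R5 = 21
  MOV R2, 98  → R2 = 98
  ADD R5, R2  → R5 = 21 + 98 = 119
Final: R5 = 119

119


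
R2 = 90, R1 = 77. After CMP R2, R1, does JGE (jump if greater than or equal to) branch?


Trace:
  R2 = 90, R1 = 77
  CMP R2, R1  → compares 90 vs 77
  JGE checks: is 90 greater than or equal to 77?
  90 > 77, so condition is true
Branch taken: Yes

Yes


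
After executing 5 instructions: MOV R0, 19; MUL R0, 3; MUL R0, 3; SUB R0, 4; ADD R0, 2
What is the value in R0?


Register state trace:
  MOV R0, 19  → R0 = 19
  MUL R0, 3  → R0 = 19 * 3 = 57
  MUL R0, 3  → R0 = 57 * 3 = 171
  SUB R0, 4  → R0 = 171 - 4 = 167
  ADD R0, 2  → R0 = 167 + 2 = 169
Final: R0 = 169

169


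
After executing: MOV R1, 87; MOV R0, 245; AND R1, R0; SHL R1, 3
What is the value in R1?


Register state trace:
  MOV R1, 87  → R1 = 87 (0b01010111)
  MOV R0, 245  → R0 = 245 (0b11110101)
  AND R1, R0  → R1 = 87 AND 245 = 85 (0b01010101)
  SHL R1, 3  → R1 = 85 << 3 = 680
Final: R1 = 680

680


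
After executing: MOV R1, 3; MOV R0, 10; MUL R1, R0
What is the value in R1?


Register state trace:
  MOV R1, 3  → R1 = 3
  MOV R0, 10  → R0 = 10
  MUL R1, R0  → R1 = 3 * 10 = 30
Final: R1 = 30

30


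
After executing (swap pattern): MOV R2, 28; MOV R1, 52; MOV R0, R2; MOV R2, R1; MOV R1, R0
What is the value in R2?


Register state trace (swap pattern):
  MOV R2, 28  → R2 = 28
  MOV R1, 52  → R1 = 52
  MOV R0, R2  → R0 = 28  (save R2)
  MOV R2, R1  → R2 = 52  (R2 gets R1's value)
  MOV R1, R0  → R1 = 28  (R1 gets saved value)
Final: R2 = 52

52


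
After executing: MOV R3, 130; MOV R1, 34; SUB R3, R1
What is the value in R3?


Register state trace:
  MOV R3, 130  → R3 = 130
  MOV R1, 34  → R1 = 34
  SUB R3, R1  → R3 = 130 - 34 = 96
Final: R3 = 96

96


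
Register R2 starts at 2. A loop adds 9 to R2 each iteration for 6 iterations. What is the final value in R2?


Starting value: R2 = 2
  Iter 1: R2 = 2 + 9 = 11
  Iter 2: R2 = 11 + 9 = 20
  Iter 3: R2 = 20 + 9 = 29
  Iter 4: R2 = 29 + 9 = 38
  Iter 5: R2 = 38 + 9 = 47
  Iter 6: R2 = 47 + 9 = 56
Final: R2 = 56

56


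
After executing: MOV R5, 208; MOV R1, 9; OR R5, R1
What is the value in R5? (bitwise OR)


Register state trace:
  MOV R5, 208  → R5 = 208 (0b11010000)
  MOV R1, 9  → R1 = 9 (0b00001001)
  OR R5, R1   → R5 = 208 OR 9 = 217 (0b11011001)
Final: R5 = 217

217


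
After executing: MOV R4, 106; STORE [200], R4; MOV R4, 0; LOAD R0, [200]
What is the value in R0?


Register and memory trace:
  MOV R4, 106  → R4 = 106
  STORE [200], R4  → mem[200] = 106
  MOV R4, 0  → R4 = 0
  LOAD R0, [200]  → R0 = mem[200] = 106
Final: R0 = 106

106


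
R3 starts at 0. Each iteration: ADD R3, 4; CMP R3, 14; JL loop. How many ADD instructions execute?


Loop trace (R3 starts at 0, target 14, step 4):
  ADD #1: R3 = 0 + 4 = 4  → 4 < 14, loop
  ADD #2: R3 = 4 + 4 = 8  → 8 < 14, loop
  ADD #3: R3 = 8 + 4 = 12  → 12 < 14, loop
  ADD #4: R3 = 12 + 4 = 16  → 16 >= 14, exit
Total ADD instructions: 4

4


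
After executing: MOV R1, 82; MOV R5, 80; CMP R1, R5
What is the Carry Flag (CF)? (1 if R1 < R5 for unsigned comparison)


Register state trace:
  MOV R1, 82  → R1 = 82
  MOV R5, 80  → R5 = 80
  CMP R1, R5  → unsigned 82 - 80: no borrow
  82 >= 80, so CF = 0
CF = 0

0


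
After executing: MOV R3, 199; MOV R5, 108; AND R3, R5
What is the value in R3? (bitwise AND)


Register state trace:
  MOV R3, 199  → R3 = 199 (0b11000111)
  MOV R5, 108  → R5 = 108 (0b01101100)
  AND R3, R5  → R3 = 199 AND 108 = 68 (0b01000100)
Final: R3 = 68

68


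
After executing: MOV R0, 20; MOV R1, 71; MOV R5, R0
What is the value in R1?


Register state trace:
  MOV R0, 20  → R0 = 20
  MOV R1, 71  → R1 = 71
  MOV R5, R0  → R5 = 20
Final: R1 = 71

71


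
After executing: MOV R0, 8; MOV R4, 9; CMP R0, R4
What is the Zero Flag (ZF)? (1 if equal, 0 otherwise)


Register state trace:
  MOV R0, 8  → R0 = 8
  MOV R4, 9  → R4 = 9
  CMP R0, R4  → computes 8 - 9 = -1
  Result is nonzero, so values are not equal
ZF = 0

0


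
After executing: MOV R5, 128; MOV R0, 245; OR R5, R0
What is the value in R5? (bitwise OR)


Register state trace:
  MOV R5, 128  → R5 = 128 (0b10000000)
  MOV R0, 245  → R0 = 245 (0b11110101)
  OR R5, R0   → R5 = 128 OR 245 = 245 (0b11110101)
Final: R5 = 245

245


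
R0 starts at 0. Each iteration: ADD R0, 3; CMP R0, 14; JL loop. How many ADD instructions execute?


Loop trace (R0 starts at 0, target 14, step 3):
  ADD #1: R0 = 0 + 3 = 3  → 3 < 14, loop
  ADD #2: R0 = 3 + 3 = 6  → 6 < 14, loop
  ADD #3: R0 = 6 + 3 = 9  → 9 < 14, loop
  ADD #4: R0 = 9 + 3 = 12  → 12 < 14, loop
  ADD #5: R0 = 12 + 3 = 15  → 15 >= 14, exit
Total ADD instructions: 5

5


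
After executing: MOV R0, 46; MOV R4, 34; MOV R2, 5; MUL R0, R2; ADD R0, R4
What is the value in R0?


Register state trace:
  MOV R0, 46  → R0 = 46
  MOV R4, 34  → R4 = 34
  MOV R2, 5  → R2 = 5
  MUL R0, R2  → R0 = 46 * 5 = 230
  ADD R0, R4  → R0 = 230 + 34 = 264
Final: R0 = 264

264


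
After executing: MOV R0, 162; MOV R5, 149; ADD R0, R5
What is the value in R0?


Register state trace:
  MOV R0, 162  → R0 = 162
  MOV R5, 149  → R5 = 149
  ADD R0, R5  → R0 = 162 + 149 = 311
Final: R0 = 311

311


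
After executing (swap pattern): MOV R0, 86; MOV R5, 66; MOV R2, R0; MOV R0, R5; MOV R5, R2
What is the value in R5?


Register state trace (swap pattern):
  MOV R0, 86  → R0 = 86
  MOV R5, 66  → R5 = 66
  MOV R2, R0  → R2 = 86  (save R0)
  MOV R0, R5  → R0 = 66  (R0 gets R5's value)
  MOV R5, R2  → R5 = 86  (R5 gets saved value)
Final: R5 = 86

86


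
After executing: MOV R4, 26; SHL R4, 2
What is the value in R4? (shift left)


Register state trace:
  MOV R4, 26  → R4 = 26
  SHL R4, 2  → R4 = 26 << 2 = 26 * 2^2 = 104
Final: R4 = 104

104


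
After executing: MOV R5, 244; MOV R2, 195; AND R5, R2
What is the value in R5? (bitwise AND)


Register state trace:
  MOV R5, 244  → R5 = 244 (0b11110100)
  MOV R2, 195  → R2 = 195 (0b11000011)
  AND R5, R2  → R5 = 244 AND 195 = 192 (0b11000000)
Final: R5 = 192

192


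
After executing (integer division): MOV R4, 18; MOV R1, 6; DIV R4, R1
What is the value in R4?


Register state trace:
  MOV R4, 18  → R4 = 18
  MOV R1, 6  → R1 = 6
  DIV R4, R1  → R4 = 18 // 6 = 3
Final: R4 = 3

3


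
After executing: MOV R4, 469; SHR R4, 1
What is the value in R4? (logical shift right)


Register state trace:
  MOV R4, 469  → R4 = 469
  SHR R4, 1  → R4 = 469 >> 1 = 469 // 2^1 = 234
Final: R4 = 234

234


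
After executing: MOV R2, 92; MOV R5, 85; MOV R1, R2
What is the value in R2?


Register state trace:
  MOV R2, 92  → R2 = 92
  MOV R5, 85  → R5 = 85
  MOV R1, R2  → R1 = 92
Final: R2 = 92

92


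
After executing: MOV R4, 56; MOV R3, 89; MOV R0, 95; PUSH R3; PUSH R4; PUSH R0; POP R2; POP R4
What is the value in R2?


Stack trace (top is rightmost):
  MOV R4, 56  → R4 = 56
  MOV R3, 89  → R3 = 89
  MOV R0, 95  → R0 = 95
  PUSH R3  → stack: [89]
  PUSH R4  → stack: [89, 56]
  PUSH R0  → stack: [89, 56, 95]
  POP R2  → R2 = 95, stack: [89, 56]
  POP R4  → R4 = 56, stack: [89]
Final: R2 = 95

95


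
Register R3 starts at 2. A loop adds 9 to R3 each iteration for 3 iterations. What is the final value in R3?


Starting value: R3 = 2
  Iter 1: R3 = 2 + 9 = 11
  Iter 2: R3 = 11 + 9 = 20
  Iter 3: R3 = 20 + 9 = 29
Final: R3 = 29

29


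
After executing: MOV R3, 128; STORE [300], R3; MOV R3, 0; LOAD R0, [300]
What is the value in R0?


Register and memory trace:
  MOV R3, 128  → R3 = 128
  STORE [300], R3  → mem[300] = 128
  MOV R3, 0  → R3 = 0
  LOAD R0, [300]  → R0 = mem[300] = 128
Final: R0 = 128

128


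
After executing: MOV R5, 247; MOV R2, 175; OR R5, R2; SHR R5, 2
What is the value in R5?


Register state trace:
  MOV R5, 247  → R5 = 247 (0b11110111)
  MOV R2, 175  → R2 = 175 (0b10101111)
  OR R5, R2  → R5 = 247 OR 175 = 255 (0b11111111)
  SHR R5, 2  → R5 = 255 >> 2 = 63
Final: R5 = 63

63


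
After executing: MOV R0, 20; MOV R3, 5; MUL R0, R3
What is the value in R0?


Register state trace:
  MOV R0, 20  → R0 = 20
  MOV R3, 5  → R3 = 5
  MUL R0, R3  → R0 = 20 * 5 = 100
Final: R0 = 100

100


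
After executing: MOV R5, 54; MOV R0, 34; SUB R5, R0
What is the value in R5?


Register state trace:
  MOV R5, 54  → R5 = 54
  MOV R0, 34  → R0 = 34
  SUB R5, R0  → R5 = 54 - 34 = 20
Final: R5 = 20

20


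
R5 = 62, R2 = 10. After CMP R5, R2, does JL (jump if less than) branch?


Trace:
  R5 = 62, R2 = 10
  CMP R5, R2  → compares 62 vs 10
  JL checks: is 62 less than 10?
  62 > 10, so condition is false
Branch taken: No

No


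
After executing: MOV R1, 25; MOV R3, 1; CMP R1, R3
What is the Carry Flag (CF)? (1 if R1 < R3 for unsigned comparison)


Register state trace:
  MOV R1, 25  → R1 = 25
  MOV R3, 1  → R3 = 1
  CMP R1, R3  → unsigned 25 - 1: no borrow
  25 >= 1, so CF = 0
CF = 0

0


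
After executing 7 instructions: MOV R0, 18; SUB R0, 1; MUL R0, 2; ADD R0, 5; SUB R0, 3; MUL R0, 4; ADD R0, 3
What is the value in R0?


Register state trace:
  MOV R0, 18  → R0 = 18
  SUB R0, 1  → R0 = 18 - 1 = 17
  MUL R0, 2  → R0 = 17 * 2 = 34
  ADD R0, 5  → R0 = 34 + 5 = 39
  SUB R0, 3  → R0 = 39 - 3 = 36
  MUL R0, 4  → R0 = 36 * 4 = 144
  ADD R0, 3  → R0 = 144 + 3 = 147
Final: R0 = 147

147


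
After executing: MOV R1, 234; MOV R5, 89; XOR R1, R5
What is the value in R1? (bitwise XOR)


Register state trace:
  MOV R1, 234  → R1 = 234 (0b11101010)
  MOV R5, 89  → R5 = 89 (0b01011001)
  XOR R1, R5  → R1 = 234 XOR 89 = 179 (0b10110011)
Final: R1 = 179

179


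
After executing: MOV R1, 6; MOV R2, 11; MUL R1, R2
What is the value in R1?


Register state trace:
  MOV R1, 6  → R1 = 6
  MOV R2, 11  → R2 = 11
  MUL R1, R2  → R1 = 6 * 11 = 66
Final: R1 = 66

66


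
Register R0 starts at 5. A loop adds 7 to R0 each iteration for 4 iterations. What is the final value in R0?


Starting value: R0 = 5
  Iter 1: R0 = 5 + 7 = 12
  Iter 2: R0 = 12 + 7 = 19
  Iter 3: R0 = 19 + 7 = 26
  Iter 4: R0 = 26 + 7 = 33
Final: R0 = 33

33


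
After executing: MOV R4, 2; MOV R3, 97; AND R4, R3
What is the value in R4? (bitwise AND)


Register state trace:
  MOV R4, 2  → R4 = 2 (0b00000010)
  MOV R3, 97  → R3 = 97 (0b01100001)
  AND R4, R3  → R4 = 2 AND 97 = 0 (0b00000000)
Final: R4 = 0

0


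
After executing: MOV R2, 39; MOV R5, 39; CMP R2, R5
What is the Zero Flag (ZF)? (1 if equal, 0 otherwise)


Register state trace:
  MOV R2, 39  → R2 = 39
  MOV R5, 39  → R5 = 39
  CMP R2, R5  → computes 39 - 39 = 0
  Result is zero, so values are equal
ZF = 1

1


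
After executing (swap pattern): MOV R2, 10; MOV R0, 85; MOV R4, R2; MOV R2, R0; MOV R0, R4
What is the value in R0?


Register state trace (swap pattern):
  MOV R2, 10  → R2 = 10
  MOV R0, 85  → R0 = 85
  MOV R4, R2  → R4 = 10  (save R2)
  MOV R2, R0  → R2 = 85  (R2 gets R0's value)
  MOV R0, R4  → R0 = 10  (R0 gets saved value)
Final: R0 = 10

10


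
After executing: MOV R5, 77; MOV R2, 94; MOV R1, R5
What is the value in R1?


Register state trace:
  MOV R5, 77  → R5 = 77
  MOV R2, 94  → R2 = 94
  MOV R1, R5  → R1 = 77
Final: R1 = 77

77


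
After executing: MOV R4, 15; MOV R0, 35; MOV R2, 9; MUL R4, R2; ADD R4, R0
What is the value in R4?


Register state trace:
  MOV R4, 15  → R4 = 15
  MOV R0, 35  → R0 = 35
  MOV R2, 9  → R2 = 9
  MUL R4, R2  → R4 = 15 * 9 = 135
  ADD R4, R0  → R4 = 135 + 35 = 170
Final: R4 = 170

170


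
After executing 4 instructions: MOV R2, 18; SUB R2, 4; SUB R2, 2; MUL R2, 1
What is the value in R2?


Register state trace:
  MOV R2, 18  → R2 = 18
  SUB R2, 4  → R2 = 18 - 4 = 14
  SUB R2, 2  → R2 = 14 - 2 = 12
  MUL R2, 1  → R2 = 12 * 1 = 12
Final: R2 = 12

12


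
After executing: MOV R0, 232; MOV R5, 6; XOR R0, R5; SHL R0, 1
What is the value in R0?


Register state trace:
  MOV R0, 232  → R0 = 232 (0b11101000)
  MOV R5, 6  → R5 = 6 (0b00000110)
  XOR R0, R5  → R0 = 232 XOR 6 = 238 (0b11101110)
  SHL R0, 1  → R0 = 238 << 1 = 476
Final: R0 = 476

476


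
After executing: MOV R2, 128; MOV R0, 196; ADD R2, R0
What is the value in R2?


Register state trace:
  MOV R2, 128  → R2 = 128
  MOV R0, 196  → R0 = 196
  ADD R2, R0  → R2 = 128 + 196 = 324
Final: R2 = 324

324


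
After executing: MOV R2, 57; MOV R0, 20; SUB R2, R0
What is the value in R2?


Register state trace:
  MOV R2, 57  → R2 = 57
  MOV R0, 20  → R0 = 20
  SUB R2, R0  → R2 = 57 - 20 = 37
Final: R2 = 37

37


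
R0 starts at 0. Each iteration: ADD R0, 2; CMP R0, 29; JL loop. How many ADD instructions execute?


Loop trace (R0 starts at 0, target 29, step 2):
  ADD #1: R0 = 0 + 2 = 2  → 2 < 29, loop
  ADD #2: R0 = 2 + 2 = 4  → 4 < 29, loop
  ADD #3: R0 = 4 + 2 = 6  → 6 < 29, loop
  ADD #4: R0 = 6 + 2 = 8  → 8 < 29, loop
  ADD #5: R0 = 8 + 2 = 10  → 10 < 29, loop
  ADD #6: R0 = 10 + 2 = 12  → 12 < 29, loop
  ADD #7: R0 = 12 + 2 = 14  → 14 < 29, loop
  ADD #8: R0 = 14 + 2 = 16  → 16 < 29, loop
  ADD #9: R0 = 16 + 2 = 18  → 18 < 29, loop
  ADD #10: R0 = 18 + 2 = 20  → 20 < 29, loop
  ADD #11: R0 = 20 + 2 = 22  → 22 < 29, loop
  ADD #12: R0 = 22 + 2 = 24  → 24 < 29, loop
  ADD #13: R0 = 24 + 2 = 26  → 26 < 29, loop
  ADD #14: R0 = 26 + 2 = 28  → 28 < 29, loop
  ADD #15: R0 = 28 + 2 = 30  → 30 >= 29, exit
Total ADD instructions: 15

15


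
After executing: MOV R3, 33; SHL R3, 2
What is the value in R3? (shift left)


Register state trace:
  MOV R3, 33  → R3 = 33
  SHL R3, 2  → R3 = 33 << 2 = 33 * 2^2 = 132
Final: R3 = 132

132


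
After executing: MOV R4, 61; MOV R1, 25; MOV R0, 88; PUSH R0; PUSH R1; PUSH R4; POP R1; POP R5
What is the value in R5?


Stack trace (top is rightmost):
  MOV R4, 61  → R4 = 61
  MOV R1, 25  → R1 = 25
  MOV R0, 88  → R0 = 88
  PUSH R0  → stack: [88]
  PUSH R1  → stack: [88, 25]
  PUSH R4  → stack: [88, 25, 61]
  POP R1  → R1 = 61, stack: [88, 25]
  POP R5  → R5 = 25, stack: [88]
Final: R5 = 25

25


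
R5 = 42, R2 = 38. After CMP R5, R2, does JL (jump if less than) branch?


Trace:
  R5 = 42, R2 = 38
  CMP R5, R2  → compares 42 vs 38
  JL checks: is 42 less than 38?
  42 > 38, so condition is false
Branch taken: No

No


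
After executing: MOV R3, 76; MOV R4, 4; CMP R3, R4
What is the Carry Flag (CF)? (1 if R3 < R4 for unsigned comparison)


Register state trace:
  MOV R3, 76  → R3 = 76
  MOV R4, 4  → R4 = 4
  CMP R3, R4  → unsigned 76 - 4: no borrow
  76 >= 4, so CF = 0
CF = 0

0


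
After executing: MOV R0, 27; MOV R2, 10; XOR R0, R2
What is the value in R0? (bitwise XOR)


Register state trace:
  MOV R0, 27  → R0 = 27 (0b00011011)
  MOV R2, 10  → R2 = 10 (0b00001010)
  XOR R0, R2  → R0 = 27 XOR 10 = 17 (0b00010001)
Final: R0 = 17

17


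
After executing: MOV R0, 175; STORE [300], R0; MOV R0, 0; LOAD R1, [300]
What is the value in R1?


Register and memory trace:
  MOV R0, 175  → R0 = 175
  STORE [300], R0  → mem[300] = 175
  MOV R0, 0  → R0 = 0
  LOAD R1, [300]  → R1 = mem[300] = 175
Final: R1 = 175

175


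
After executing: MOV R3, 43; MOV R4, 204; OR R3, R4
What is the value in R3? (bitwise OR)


Register state trace:
  MOV R3, 43  → R3 = 43 (0b00101011)
  MOV R4, 204  → R4 = 204 (0b11001100)
  OR R3, R4   → R3 = 43 OR 204 = 239 (0b11101111)
Final: R3 = 239

239


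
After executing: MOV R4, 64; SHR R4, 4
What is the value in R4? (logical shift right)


Register state trace:
  MOV R4, 64  → R4 = 64
  SHR R4, 4  → R4 = 64 >> 4 = 64 // 2^4 = 4
Final: R4 = 4

4


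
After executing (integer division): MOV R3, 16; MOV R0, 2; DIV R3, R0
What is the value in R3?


Register state trace:
  MOV R3, 16  → R3 = 16
  MOV R0, 2  → R0 = 2
  DIV R3, R0  → R3 = 16 // 2 = 8
Final: R3 = 8

8


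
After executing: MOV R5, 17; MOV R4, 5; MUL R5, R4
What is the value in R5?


Register state trace:
  MOV R5, 17  → R5 = 17
  MOV R4, 5  → R4 = 5
  MUL R5, R4  → R5 = 17 * 5 = 85
Final: R5 = 85

85


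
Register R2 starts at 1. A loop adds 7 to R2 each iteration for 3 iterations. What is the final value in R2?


Starting value: R2 = 1
  Iter 1: R2 = 1 + 7 = 8
  Iter 2: R2 = 8 + 7 = 15
  Iter 3: R2 = 15 + 7 = 22
Final: R2 = 22

22


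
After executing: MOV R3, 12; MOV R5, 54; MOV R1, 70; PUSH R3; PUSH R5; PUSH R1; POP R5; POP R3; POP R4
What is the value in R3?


Stack trace (top is rightmost):
  MOV R3, 12  → R3 = 12
  MOV R5, 54  → R5 = 54
  MOV R1, 70  → R1 = 70
  PUSH R3  → stack: [12]
  PUSH R5  → stack: [12, 54]
  PUSH R1  → stack: [12, 54, 70]
  POP R5  → R5 = 70, stack: [12, 54]
  POP R3  → R3 = 54, stack: [12]
  POP R4  → R4 = 12, stack: []
Final: R3 = 54

54


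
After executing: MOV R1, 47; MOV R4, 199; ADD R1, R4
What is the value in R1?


Register state trace:
  MOV R1, 47  → R1 = 47
  MOV R4, 199  → R4 = 199
  ADD R1, R4  → R1 = 47 + 199 = 246
Final: R1 = 246

246


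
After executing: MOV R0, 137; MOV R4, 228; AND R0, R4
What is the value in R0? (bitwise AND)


Register state trace:
  MOV R0, 137  → R0 = 137 (0b10001001)
  MOV R4, 228  → R4 = 228 (0b11100100)
  AND R0, R4  → R0 = 137 AND 228 = 128 (0b10000000)
Final: R0 = 128

128


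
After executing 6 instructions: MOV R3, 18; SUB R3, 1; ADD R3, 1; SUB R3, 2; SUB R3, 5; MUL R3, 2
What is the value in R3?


Register state trace:
  MOV R3, 18  → R3 = 18
  SUB R3, 1  → R3 = 18 - 1 = 17
  ADD R3, 1  → R3 = 17 + 1 = 18
  SUB R3, 2  → R3 = 18 - 2 = 16
  SUB R3, 5  → R3 = 16 - 5 = 11
  MUL R3, 2  → R3 = 11 * 2 = 22
Final: R3 = 22

22


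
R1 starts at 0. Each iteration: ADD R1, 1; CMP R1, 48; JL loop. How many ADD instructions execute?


Loop trace (R1 starts at 0, target 48, step 1):
  ADD #1: R1 = 0 + 1 = 1  → 1 < 48, loop
  ADD #2: R1 = 1 + 1 = 2  → 2 < 48, loop
  ADD #3: R1 = 2 + 1 = 3  → 3 < 48, loop
  ADD #4: R1 = 3 + 1 = 4  → 4 < 48, loop
  ADD #5: R1 = 4 + 1 = 5  → 5 < 48, loop
  ADD #6: R1 = 5 + 1 = 6  → 6 < 48, loop
  ADD #7: R1 = 6 + 1 = 7  → 7 < 48, loop
  ADD #8: R1 = 7 + 1 = 8  → 8 < 48, loop
  ADD #9: R1 = 8 + 1 = 9  → 9 < 48, loop
  ADD #10: R1 = 9 + 1 = 10  → 10 < 48, loop
  ADD #11: R1 = 10 + 1 = 11  → 11 < 48, loop
  ADD #12: R1 = 11 + 1 = 12  → 12 < 48, loop
  ADD #13: R1 = 12 + 1 = 13  → 13 < 48, loop
  ADD #14: R1 = 13 + 1 = 14  → 14 < 48, loop
  ADD #15: R1 = 14 + 1 = 15  → 15 < 48, loop
  ADD #16: R1 = 15 + 1 = 16  → 16 < 48, loop
  ADD #17: R1 = 16 + 1 = 17  → 17 < 48, loop
  ADD #18: R1 = 17 + 1 = 18  → 18 < 48, loop
  ADD #19: R1 = 18 + 1 = 19  → 19 < 48, loop
  ADD #20: R1 = 19 + 1 = 20  → 20 < 48, loop
  ADD #21: R1 = 20 + 1 = 21  → 21 < 48, loop
  ADD #22: R1 = 21 + 1 = 22  → 22 < 48, loop
  ADD #23: R1 = 22 + 1 = 23  → 23 < 48, loop
  ADD #24: R1 = 23 + 1 = 24  → 24 < 48, loop
  ADD #25: R1 = 24 + 1 = 25  → 25 < 48, loop
  ADD #26: R1 = 25 + 1 = 26  → 26 < 48, loop
  ADD #27: R1 = 26 + 1 = 27  → 27 < 48, loop
  ADD #28: R1 = 27 + 1 = 28  → 28 < 48, loop
  ADD #29: R1 = 28 + 1 = 29  → 29 < 48, loop
  ADD #30: R1 = 29 + 1 = 30  → 30 < 48, loop
  ADD #31: R1 = 30 + 1 = 31  → 31 < 48, loop
  ADD #32: R1 = 31 + 1 = 32  → 32 < 48, loop
  ADD #33: R1 = 32 + 1 = 33  → 33 < 48, loop
  ADD #34: R1 = 33 + 1 = 34  → 34 < 48, loop
  ADD #35: R1 = 34 + 1 = 35  → 35 < 48, loop
  ADD #36: R1 = 35 + 1 = 36  → 36 < 48, loop
  ADD #37: R1 = 36 + 1 = 37  → 37 < 48, loop
  ADD #38: R1 = 37 + 1 = 38  → 38 < 48, loop
  ADD #39: R1 = 38 + 1 = 39  → 39 < 48, loop
  ADD #40: R1 = 39 + 1 = 40  → 40 < 48, loop
  ADD #41: R1 = 40 + 1 = 41  → 41 < 48, loop
  ADD #42: R1 = 41 + 1 = 42  → 42 < 48, loop
  ADD #43: R1 = 42 + 1 = 43  → 43 < 48, loop
  ADD #44: R1 = 43 + 1 = 44  → 44 < 48, loop
  ADD #45: R1 = 44 + 1 = 45  → 45 < 48, loop
  ADD #46: R1 = 45 + 1 = 46  → 46 < 48, loop
  ADD #47: R1 = 46 + 1 = 47  → 47 < 48, loop
  ADD #48: R1 = 47 + 1 = 48  → 48 >= 48, exit
Total ADD instructions: 48

48


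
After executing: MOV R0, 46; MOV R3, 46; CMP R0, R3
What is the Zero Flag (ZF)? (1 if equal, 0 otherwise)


Register state trace:
  MOV R0, 46  → R0 = 46
  MOV R3, 46  → R3 = 46
  CMP R0, R3  → computes 46 - 46 = 0
  Result is zero, so values are equal
ZF = 1

1


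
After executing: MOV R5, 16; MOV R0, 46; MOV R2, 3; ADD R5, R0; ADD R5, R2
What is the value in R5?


Register state trace:
  MOV R5, 16  → R5 = 16
  MOV R0, 46  → R0 = 46
  MOV R2, 3  → R2 = 3
  ADD R5, R0  → R5 = 16 + 46 = 62
  ADD R5, R2  → R5 = 62 + 3 = 65
Final: R5 = 65

65


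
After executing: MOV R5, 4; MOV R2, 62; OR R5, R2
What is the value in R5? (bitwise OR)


Register state trace:
  MOV R5, 4  → R5 = 4 (0b00000100)
  MOV R2, 62  → R2 = 62 (0b00111110)
  OR R5, R2   → R5 = 4 OR 62 = 62 (0b00111110)
Final: R5 = 62

62


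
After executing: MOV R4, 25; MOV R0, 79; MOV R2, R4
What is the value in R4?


Register state trace:
  MOV R4, 25  → R4 = 25
  MOV R0, 79  → R0 = 79
  MOV R2, R4  → R2 = 25
Final: R4 = 25

25


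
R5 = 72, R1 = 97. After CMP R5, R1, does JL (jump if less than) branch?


Trace:
  R5 = 72, R1 = 97
  CMP R5, R1  → compares 72 vs 97
  JL checks: is 72 less than 97?
  72 < 97, so condition is true
Branch taken: Yes

Yes


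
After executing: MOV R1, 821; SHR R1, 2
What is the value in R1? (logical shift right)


Register state trace:
  MOV R1, 821  → R1 = 821
  SHR R1, 2  → R1 = 821 >> 2 = 821 // 2^2 = 205
Final: R1 = 205

205


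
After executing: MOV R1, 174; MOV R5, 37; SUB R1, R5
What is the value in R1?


Register state trace:
  MOV R1, 174  → R1 = 174
  MOV R5, 37  → R5 = 37
  SUB R1, R5  → R1 = 174 - 37 = 137
Final: R1 = 137

137


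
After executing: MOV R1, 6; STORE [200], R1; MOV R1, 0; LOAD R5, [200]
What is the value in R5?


Register and memory trace:
  MOV R1, 6  → R1 = 6
  STORE [200], R1  → mem[200] = 6
  MOV R1, 0  → R1 = 0
  LOAD R5, [200]  → R5 = mem[200] = 6
Final: R5 = 6

6


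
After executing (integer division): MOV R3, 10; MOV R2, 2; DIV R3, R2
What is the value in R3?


Register state trace:
  MOV R3, 10  → R3 = 10
  MOV R2, 2  → R2 = 2
  DIV R3, R2  → R3 = 10 // 2 = 5
Final: R3 = 5

5


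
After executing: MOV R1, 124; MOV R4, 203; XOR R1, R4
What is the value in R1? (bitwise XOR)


Register state trace:
  MOV R1, 124  → R1 = 124 (0b01111100)
  MOV R4, 203  → R4 = 203 (0b11001011)
  XOR R1, R4  → R1 = 124 XOR 203 = 183 (0b10110111)
Final: R1 = 183

183


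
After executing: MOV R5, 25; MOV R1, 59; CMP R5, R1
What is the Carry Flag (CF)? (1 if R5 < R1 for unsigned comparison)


Register state trace:
  MOV R5, 25  → R5 = 25
  MOV R1, 59  → R1 = 59
  CMP R5, R1  → unsigned 25 - 59: borrow occurs
  25 < 59, so CF = 1
CF = 1

1


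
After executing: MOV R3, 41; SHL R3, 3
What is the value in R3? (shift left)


Register state trace:
  MOV R3, 41  → R3 = 41
  SHL R3, 3  → R3 = 41 << 3 = 41 * 2^3 = 328
Final: R3 = 328

328


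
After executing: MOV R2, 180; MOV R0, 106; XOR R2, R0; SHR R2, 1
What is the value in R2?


Register state trace:
  MOV R2, 180  → R2 = 180 (0b10110100)
  MOV R0, 106  → R0 = 106 (0b01101010)
  XOR R2, R0  → R2 = 180 XOR 106 = 222 (0b11011110)
  SHR R2, 1  → R2 = 222 >> 1 = 111
Final: R2 = 111

111


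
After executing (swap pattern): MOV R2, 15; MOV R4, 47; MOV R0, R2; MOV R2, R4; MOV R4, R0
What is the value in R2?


Register state trace (swap pattern):
  MOV R2, 15  → R2 = 15
  MOV R4, 47  → R4 = 47
  MOV R0, R2  → R0 = 15  (save R2)
  MOV R2, R4  → R2 = 47  (R2 gets R4's value)
  MOV R4, R0  → R4 = 15  (R4 gets saved value)
Final: R2 = 47

47


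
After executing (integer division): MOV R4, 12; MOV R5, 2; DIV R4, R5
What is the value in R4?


Register state trace:
  MOV R4, 12  → R4 = 12
  MOV R5, 2  → R5 = 2
  DIV R4, R5  → R4 = 12 // 2 = 6
Final: R4 = 6

6


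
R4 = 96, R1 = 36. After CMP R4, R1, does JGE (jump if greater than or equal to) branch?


Trace:
  R4 = 96, R1 = 36
  CMP R4, R1  → compares 96 vs 36
  JGE checks: is 96 greater than or equal to 36?
  96 > 36, so condition is true
Branch taken: Yes

Yes


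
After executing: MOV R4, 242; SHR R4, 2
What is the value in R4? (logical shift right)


Register state trace:
  MOV R4, 242  → R4 = 242
  SHR R4, 2  → R4 = 242 >> 2 = 242 // 2^2 = 60
Final: R4 = 60

60


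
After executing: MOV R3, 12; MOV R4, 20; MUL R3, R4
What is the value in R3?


Register state trace:
  MOV R3, 12  → R3 = 12
  MOV R4, 20  → R4 = 20
  MUL R3, R4  → R3 = 12 * 20 = 240
Final: R3 = 240

240


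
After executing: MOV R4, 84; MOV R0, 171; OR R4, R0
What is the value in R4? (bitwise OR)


Register state trace:
  MOV R4, 84  → R4 = 84 (0b01010100)
  MOV R0, 171  → R0 = 171 (0b10101011)
  OR R4, R0   → R4 = 84 OR 171 = 255 (0b11111111)
Final: R4 = 255

255


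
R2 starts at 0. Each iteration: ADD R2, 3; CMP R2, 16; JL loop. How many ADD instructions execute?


Loop trace (R2 starts at 0, target 16, step 3):
  ADD #1: R2 = 0 + 3 = 3  → 3 < 16, loop
  ADD #2: R2 = 3 + 3 = 6  → 6 < 16, loop
  ADD #3: R2 = 6 + 3 = 9  → 9 < 16, loop
  ADD #4: R2 = 9 + 3 = 12  → 12 < 16, loop
  ADD #5: R2 = 12 + 3 = 15  → 15 < 16, loop
  ADD #6: R2 = 15 + 3 = 18  → 18 >= 16, exit
Total ADD instructions: 6

6


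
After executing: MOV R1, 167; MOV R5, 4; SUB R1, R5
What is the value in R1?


Register state trace:
  MOV R1, 167  → R1 = 167
  MOV R5, 4  → R5 = 4
  SUB R1, R5  → R1 = 167 - 4 = 163
Final: R1 = 163

163


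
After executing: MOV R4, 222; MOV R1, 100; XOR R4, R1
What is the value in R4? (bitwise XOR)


Register state trace:
  MOV R4, 222  → R4 = 222 (0b11011110)
  MOV R1, 100  → R1 = 100 (0b01100100)
  XOR R4, R1  → R4 = 222 XOR 100 = 186 (0b10111010)
Final: R4 = 186

186


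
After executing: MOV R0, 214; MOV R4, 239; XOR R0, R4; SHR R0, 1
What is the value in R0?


Register state trace:
  MOV R0, 214  → R0 = 214 (0b11010110)
  MOV R4, 239  → R4 = 239 (0b11101111)
  XOR R0, R4  → R0 = 214 XOR 239 = 57 (0b00111001)
  SHR R0, 1  → R0 = 57 >> 1 = 28
Final: R0 = 28

28


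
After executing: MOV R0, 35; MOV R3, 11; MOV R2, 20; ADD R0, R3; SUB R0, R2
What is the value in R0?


Register state trace:
  MOV R0, 35  → R0 = 35
  MOV R3, 11  → R3 = 11
  MOV R2, 20  → R2 = 20
  ADD R0, R3  → R0 = 35 + 11 = 46
  SUB R0, R2  → R0 = 46 - 20 = 26
Final: R0 = 26

26


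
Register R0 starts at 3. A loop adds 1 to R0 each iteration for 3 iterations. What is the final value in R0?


Starting value: R0 = 3
  Iter 1: R0 = 3 + 1 = 4
  Iter 2: R0 = 4 + 1 = 5
  Iter 3: R0 = 5 + 1 = 6
Final: R0 = 6

6


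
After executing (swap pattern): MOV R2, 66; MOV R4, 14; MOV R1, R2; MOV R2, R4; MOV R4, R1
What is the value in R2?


Register state trace (swap pattern):
  MOV R2, 66  → R2 = 66
  MOV R4, 14  → R4 = 14
  MOV R1, R2  → R1 = 66  (save R2)
  MOV R2, R4  → R2 = 14  (R2 gets R4's value)
  MOV R4, R1  → R4 = 66  (R4 gets saved value)
Final: R2 = 14

14


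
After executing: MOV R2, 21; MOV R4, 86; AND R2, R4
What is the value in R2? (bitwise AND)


Register state trace:
  MOV R2, 21  → R2 = 21 (0b00010101)
  MOV R4, 86  → R4 = 86 (0b01010110)
  AND R2, R4  → R2 = 21 AND 86 = 20 (0b00010100)
Final: R2 = 20

20


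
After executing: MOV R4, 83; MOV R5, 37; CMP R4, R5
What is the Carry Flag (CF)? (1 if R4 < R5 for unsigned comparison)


Register state trace:
  MOV R4, 83  → R4 = 83
  MOV R5, 37  → R5 = 37
  CMP R4, R5  → unsigned 83 - 37: no borrow
  83 >= 37, so CF = 0
CF = 0

0


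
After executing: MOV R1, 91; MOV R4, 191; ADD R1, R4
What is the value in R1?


Register state trace:
  MOV R1, 91  → R1 = 91
  MOV R4, 191  → R4 = 191
  ADD R1, R4  → R1 = 91 + 191 = 282
Final: R1 = 282

282


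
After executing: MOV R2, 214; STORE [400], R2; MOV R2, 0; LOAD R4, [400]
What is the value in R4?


Register and memory trace:
  MOV R2, 214  → R2 = 214
  STORE [400], R2  → mem[400] = 214
  MOV R2, 0  → R2 = 0
  LOAD R4, [400]  → R4 = mem[400] = 214
Final: R4 = 214

214


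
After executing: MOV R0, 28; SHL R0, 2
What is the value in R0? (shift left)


Register state trace:
  MOV R0, 28  → R0 = 28
  SHL R0, 2  → R0 = 28 << 2 = 28 * 2^2 = 112
Final: R0 = 112

112


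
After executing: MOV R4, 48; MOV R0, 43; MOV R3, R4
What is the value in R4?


Register state trace:
  MOV R4, 48  → R4 = 48
  MOV R0, 43  → R0 = 43
  MOV R3, R4  → R3 = 48
Final: R4 = 48

48


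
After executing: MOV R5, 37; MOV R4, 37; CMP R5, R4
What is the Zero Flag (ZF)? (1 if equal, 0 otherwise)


Register state trace:
  MOV R5, 37  → R5 = 37
  MOV R4, 37  → R4 = 37
  CMP R5, R4  → computes 37 - 37 = 0
  Result is zero, so values are equal
ZF = 1

1


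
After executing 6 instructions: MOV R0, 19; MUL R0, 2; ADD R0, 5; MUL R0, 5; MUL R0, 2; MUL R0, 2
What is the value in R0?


Register state trace:
  MOV R0, 19  → R0 = 19
  MUL R0, 2  → R0 = 19 * 2 = 38
  ADD R0, 5  → R0 = 38 + 5 = 43
  MUL R0, 5  → R0 = 43 * 5 = 215
  MUL R0, 2  → R0 = 215 * 2 = 430
  MUL R0, 2  → R0 = 430 * 2 = 860
Final: R0 = 860

860


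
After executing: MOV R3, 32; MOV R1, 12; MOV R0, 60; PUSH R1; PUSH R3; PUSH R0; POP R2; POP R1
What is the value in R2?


Stack trace (top is rightmost):
  MOV R3, 32  → R3 = 32
  MOV R1, 12  → R1 = 12
  MOV R0, 60  → R0 = 60
  PUSH R1  → stack: [12]
  PUSH R3  → stack: [12, 32]
  PUSH R0  → stack: [12, 32, 60]
  POP R2  → R2 = 60, stack: [12, 32]
  POP R1  → R1 = 32, stack: [12]
Final: R2 = 60

60


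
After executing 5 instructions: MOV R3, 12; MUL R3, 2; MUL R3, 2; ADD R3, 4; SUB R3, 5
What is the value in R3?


Register state trace:
  MOV R3, 12  → R3 = 12
  MUL R3, 2  → R3 = 12 * 2 = 24
  MUL R3, 2  → R3 = 24 * 2 = 48
  ADD R3, 4  → R3 = 48 + 4 = 52
  SUB R3, 5  → R3 = 52 - 5 = 47
Final: R3 = 47

47


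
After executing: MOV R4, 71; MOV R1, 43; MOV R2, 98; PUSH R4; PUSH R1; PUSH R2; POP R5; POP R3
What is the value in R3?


Stack trace (top is rightmost):
  MOV R4, 71  → R4 = 71
  MOV R1, 43  → R1 = 43
  MOV R2, 98  → R2 = 98
  PUSH R4  → stack: [71]
  PUSH R1  → stack: [71, 43]
  PUSH R2  → stack: [71, 43, 98]
  POP R5  → R5 = 98, stack: [71, 43]
  POP R3  → R3 = 43, stack: [71]
Final: R3 = 43

43


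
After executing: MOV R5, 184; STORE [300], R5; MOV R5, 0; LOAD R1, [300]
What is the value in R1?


Register and memory trace:
  MOV R5, 184  → R5 = 184
  STORE [300], R5  → mem[300] = 184
  MOV R5, 0  → R5 = 0
  LOAD R1, [300]  → R1 = mem[300] = 184
Final: R1 = 184

184


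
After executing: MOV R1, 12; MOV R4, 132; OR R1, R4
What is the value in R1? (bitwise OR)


Register state trace:
  MOV R1, 12  → R1 = 12 (0b00001100)
  MOV R4, 132  → R4 = 132 (0b10000100)
  OR R1, R4   → R1 = 12 OR 132 = 140 (0b10001100)
Final: R1 = 140

140


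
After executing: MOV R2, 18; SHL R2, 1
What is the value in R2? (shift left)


Register state trace:
  MOV R2, 18  → R2 = 18
  SHL R2, 1  → R2 = 18 << 1 = 18 * 2^1 = 36
Final: R2 = 36

36


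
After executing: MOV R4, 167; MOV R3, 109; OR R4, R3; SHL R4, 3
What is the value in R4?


Register state trace:
  MOV R4, 167  → R4 = 167 (0b10100111)
  MOV R3, 109  → R3 = 109 (0b01101101)
  OR R4, R3  → R4 = 167 OR 109 = 239 (0b11101111)
  SHL R4, 3  → R4 = 239 << 3 = 1912
Final: R4 = 1912

1912


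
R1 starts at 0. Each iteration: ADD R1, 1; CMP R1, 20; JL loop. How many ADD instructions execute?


Loop trace (R1 starts at 0, target 20, step 1):
  ADD #1: R1 = 0 + 1 = 1  → 1 < 20, loop
  ADD #2: R1 = 1 + 1 = 2  → 2 < 20, loop
  ADD #3: R1 = 2 + 1 = 3  → 3 < 20, loop
  ADD #4: R1 = 3 + 1 = 4  → 4 < 20, loop
  ADD #5: R1 = 4 + 1 = 5  → 5 < 20, loop
  ADD #6: R1 = 5 + 1 = 6  → 6 < 20, loop
  ADD #7: R1 = 6 + 1 = 7  → 7 < 20, loop
  ADD #8: R1 = 7 + 1 = 8  → 8 < 20, loop
  ADD #9: R1 = 8 + 1 = 9  → 9 < 20, loop
  ADD #10: R1 = 9 + 1 = 10  → 10 < 20, loop
  ADD #11: R1 = 10 + 1 = 11  → 11 < 20, loop
  ADD #12: R1 = 11 + 1 = 12  → 12 < 20, loop
  ADD #13: R1 = 12 + 1 = 13  → 13 < 20, loop
  ADD #14: R1 = 13 + 1 = 14  → 14 < 20, loop
  ADD #15: R1 = 14 + 1 = 15  → 15 < 20, loop
  ADD #16: R1 = 15 + 1 = 16  → 16 < 20, loop
  ADD #17: R1 = 16 + 1 = 17  → 17 < 20, loop
  ADD #18: R1 = 17 + 1 = 18  → 18 < 20, loop
  ADD #19: R1 = 18 + 1 = 19  → 19 < 20, loop
  ADD #20: R1 = 19 + 1 = 20  → 20 >= 20, exit
Total ADD instructions: 20

20


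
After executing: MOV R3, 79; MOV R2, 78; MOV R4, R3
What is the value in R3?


Register state trace:
  MOV R3, 79  → R3 = 79
  MOV R2, 78  → R2 = 78
  MOV R4, R3  → R4 = 79
Final: R3 = 79

79


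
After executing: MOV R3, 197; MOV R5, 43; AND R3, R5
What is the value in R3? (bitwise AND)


Register state trace:
  MOV R3, 197  → R3 = 197 (0b11000101)
  MOV R5, 43  → R5 = 43 (0b00101011)
  AND R3, R5  → R3 = 197 AND 43 = 1 (0b00000001)
Final: R3 = 1

1


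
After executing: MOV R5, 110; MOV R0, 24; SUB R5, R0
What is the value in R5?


Register state trace:
  MOV R5, 110  → R5 = 110
  MOV R0, 24  → R0 = 24
  SUB R5, R0  → R5 = 110 - 24 = 86
Final: R5 = 86

86


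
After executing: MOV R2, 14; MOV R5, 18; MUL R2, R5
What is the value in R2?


Register state trace:
  MOV R2, 14  → R2 = 14
  MOV R5, 18  → R5 = 18
  MUL R2, R5  → R2 = 14 * 18 = 252
Final: R2 = 252

252


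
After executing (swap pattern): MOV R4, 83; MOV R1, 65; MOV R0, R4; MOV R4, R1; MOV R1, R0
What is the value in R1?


Register state trace (swap pattern):
  MOV R4, 83  → R4 = 83
  MOV R1, 65  → R1 = 65
  MOV R0, R4  → R0 = 83  (save R4)
  MOV R4, R1  → R4 = 65  (R4 gets R1's value)
  MOV R1, R0  → R1 = 83  (R1 gets saved value)
Final: R1 = 83

83


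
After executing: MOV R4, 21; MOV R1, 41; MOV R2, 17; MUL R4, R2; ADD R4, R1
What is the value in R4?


Register state trace:
  MOV R4, 21  → R4 = 21
  MOV R1, 41  → R1 = 41
  MOV R2, 17  → R2 = 17
  MUL R4, R2  → R4 = 21 * 17 = 357
  ADD R4, R1  → R4 = 357 + 41 = 398
Final: R4 = 398

398


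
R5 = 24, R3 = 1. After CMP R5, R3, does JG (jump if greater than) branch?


Trace:
  R5 = 24, R3 = 1
  CMP R5, R3  → compares 24 vs 1
  JG checks: is 24 greater than 1?
  24 > 1, so condition is true
Branch taken: Yes

Yes


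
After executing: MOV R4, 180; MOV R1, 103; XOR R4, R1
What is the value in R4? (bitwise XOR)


Register state trace:
  MOV R4, 180  → R4 = 180 (0b10110100)
  MOV R1, 103  → R1 = 103 (0b01100111)
  XOR R4, R1  → R4 = 180 XOR 103 = 211 (0b11010011)
Final: R4 = 211

211


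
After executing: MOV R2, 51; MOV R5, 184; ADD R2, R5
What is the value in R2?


Register state trace:
  MOV R2, 51  → R2 = 51
  MOV R5, 184  → R5 = 184
  ADD R2, R5  → R2 = 51 + 184 = 235
Final: R2 = 235

235


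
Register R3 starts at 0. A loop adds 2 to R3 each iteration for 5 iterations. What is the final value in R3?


Starting value: R3 = 0
  Iter 1: R3 = 0 + 2 = 2
  Iter 2: R3 = 2 + 2 = 4
  Iter 3: R3 = 4 + 2 = 6
  Iter 4: R3 = 6 + 2 = 8
  Iter 5: R3 = 8 + 2 = 10
Final: R3 = 10

10


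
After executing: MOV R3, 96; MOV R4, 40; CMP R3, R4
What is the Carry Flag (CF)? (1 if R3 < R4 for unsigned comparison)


Register state trace:
  MOV R3, 96  → R3 = 96
  MOV R4, 40  → R4 = 40
  CMP R3, R4  → unsigned 96 - 40: no borrow
  96 >= 40, so CF = 0
CF = 0

0


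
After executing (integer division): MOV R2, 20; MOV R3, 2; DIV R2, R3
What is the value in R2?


Register state trace:
  MOV R2, 20  → R2 = 20
  MOV R3, 2  → R3 = 2
  DIV R2, R3  → R2 = 20 // 2 = 10
Final: R2 = 10

10


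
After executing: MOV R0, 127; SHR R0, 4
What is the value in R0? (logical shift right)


Register state trace:
  MOV R0, 127  → R0 = 127
  SHR R0, 4  → R0 = 127 >> 4 = 127 // 2^4 = 7
Final: R0 = 7

7


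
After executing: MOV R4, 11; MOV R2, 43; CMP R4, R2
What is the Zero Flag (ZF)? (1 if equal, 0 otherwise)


Register state trace:
  MOV R4, 11  → R4 = 11
  MOV R2, 43  → R2 = 43
  CMP R4, R2  → computes 11 - 43 = -32
  Result is nonzero, so values are not equal
ZF = 0

0


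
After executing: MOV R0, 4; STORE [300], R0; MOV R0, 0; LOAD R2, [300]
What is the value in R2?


Register and memory trace:
  MOV R0, 4  → R0 = 4
  STORE [300], R0  → mem[300] = 4
  MOV R0, 0  → R0 = 0
  LOAD R2, [300]  → R2 = mem[300] = 4
Final: R2 = 4

4


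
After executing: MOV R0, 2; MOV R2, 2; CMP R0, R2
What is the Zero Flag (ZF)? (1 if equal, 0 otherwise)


Register state trace:
  MOV R0, 2  → R0 = 2
  MOV R2, 2  → R2 = 2
  CMP R0, R2  → computes 2 - 2 = 0
  Result is zero, so values are equal
ZF = 1

1


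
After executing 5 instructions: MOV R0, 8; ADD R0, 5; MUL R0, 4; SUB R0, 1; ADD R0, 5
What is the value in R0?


Register state trace:
  MOV R0, 8  → R0 = 8
  ADD R0, 5  → R0 = 8 + 5 = 13
  MUL R0, 4  → R0 = 13 * 4 = 52
  SUB R0, 1  → R0 = 52 - 1 = 51
  ADD R0, 5  → R0 = 51 + 5 = 56
Final: R0 = 56

56


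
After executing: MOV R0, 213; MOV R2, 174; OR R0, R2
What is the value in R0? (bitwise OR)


Register state trace:
  MOV R0, 213  → R0 = 213 (0b11010101)
  MOV R2, 174  → R2 = 174 (0b10101110)
  OR R0, R2   → R0 = 213 OR 174 = 255 (0b11111111)
Final: R0 = 255

255


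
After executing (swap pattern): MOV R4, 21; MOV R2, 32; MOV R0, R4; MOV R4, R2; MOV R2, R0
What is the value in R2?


Register state trace (swap pattern):
  MOV R4, 21  → R4 = 21
  MOV R2, 32  → R2 = 32
  MOV R0, R4  → R0 = 21  (save R4)
  MOV R4, R2  → R4 = 32  (R4 gets R2's value)
  MOV R2, R0  → R2 = 21  (R2 gets saved value)
Final: R2 = 21

21


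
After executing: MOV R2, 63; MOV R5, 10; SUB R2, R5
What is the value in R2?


Register state trace:
  MOV R2, 63  → R2 = 63
  MOV R5, 10  → R5 = 10
  SUB R2, R5  → R2 = 63 - 10 = 53
Final: R2 = 53

53


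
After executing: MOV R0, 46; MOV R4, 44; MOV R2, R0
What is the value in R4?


Register state trace:
  MOV R0, 46  → R0 = 46
  MOV R4, 44  → R4 = 44
  MOV R2, R0  → R2 = 46
Final: R4 = 44

44


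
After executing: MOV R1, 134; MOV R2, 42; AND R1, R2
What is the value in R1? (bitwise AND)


Register state trace:
  MOV R1, 134  → R1 = 134 (0b10000110)
  MOV R2, 42  → R2 = 42 (0b00101010)
  AND R1, R2  → R1 = 134 AND 42 = 2 (0b00000010)
Final: R1 = 2

2


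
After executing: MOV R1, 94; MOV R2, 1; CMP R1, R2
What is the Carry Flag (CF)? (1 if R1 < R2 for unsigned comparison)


Register state trace:
  MOV R1, 94  → R1 = 94
  MOV R2, 1  → R2 = 1
  CMP R1, R2  → unsigned 94 - 1: no borrow
  94 >= 1, so CF = 0
CF = 0

0


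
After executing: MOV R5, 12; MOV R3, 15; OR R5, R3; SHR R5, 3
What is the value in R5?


Register state trace:
  MOV R5, 12  → R5 = 12 (0b00001100)
  MOV R3, 15  → R3 = 15 (0b00001111)
  OR R5, R3  → R5 = 12 OR 15 = 15 (0b00001111)
  SHR R5, 3  → R5 = 15 >> 3 = 1
Final: R5 = 1

1


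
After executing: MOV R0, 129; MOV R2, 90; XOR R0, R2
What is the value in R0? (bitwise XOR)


Register state trace:
  MOV R0, 129  → R0 = 129 (0b10000001)
  MOV R2, 90  → R2 = 90 (0b01011010)
  XOR R0, R2  → R0 = 129 XOR 90 = 219 (0b11011011)
Final: R0 = 219

219
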